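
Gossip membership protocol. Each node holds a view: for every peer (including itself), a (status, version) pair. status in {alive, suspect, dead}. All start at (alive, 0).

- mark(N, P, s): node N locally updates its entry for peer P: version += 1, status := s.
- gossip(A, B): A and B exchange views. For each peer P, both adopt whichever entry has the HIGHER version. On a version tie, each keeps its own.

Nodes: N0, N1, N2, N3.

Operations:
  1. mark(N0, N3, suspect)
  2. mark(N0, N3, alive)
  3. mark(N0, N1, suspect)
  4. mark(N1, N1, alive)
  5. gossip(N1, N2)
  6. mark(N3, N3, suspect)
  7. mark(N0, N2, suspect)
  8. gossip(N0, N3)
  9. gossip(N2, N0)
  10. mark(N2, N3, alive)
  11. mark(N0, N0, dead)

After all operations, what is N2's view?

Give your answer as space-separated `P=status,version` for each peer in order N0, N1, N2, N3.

Answer: N0=alive,0 N1=alive,1 N2=suspect,1 N3=alive,3

Derivation:
Op 1: N0 marks N3=suspect -> (suspect,v1)
Op 2: N0 marks N3=alive -> (alive,v2)
Op 3: N0 marks N1=suspect -> (suspect,v1)
Op 4: N1 marks N1=alive -> (alive,v1)
Op 5: gossip N1<->N2 -> N1.N0=(alive,v0) N1.N1=(alive,v1) N1.N2=(alive,v0) N1.N3=(alive,v0) | N2.N0=(alive,v0) N2.N1=(alive,v1) N2.N2=(alive,v0) N2.N3=(alive,v0)
Op 6: N3 marks N3=suspect -> (suspect,v1)
Op 7: N0 marks N2=suspect -> (suspect,v1)
Op 8: gossip N0<->N3 -> N0.N0=(alive,v0) N0.N1=(suspect,v1) N0.N2=(suspect,v1) N0.N3=(alive,v2) | N3.N0=(alive,v0) N3.N1=(suspect,v1) N3.N2=(suspect,v1) N3.N3=(alive,v2)
Op 9: gossip N2<->N0 -> N2.N0=(alive,v0) N2.N1=(alive,v1) N2.N2=(suspect,v1) N2.N3=(alive,v2) | N0.N0=(alive,v0) N0.N1=(suspect,v1) N0.N2=(suspect,v1) N0.N3=(alive,v2)
Op 10: N2 marks N3=alive -> (alive,v3)
Op 11: N0 marks N0=dead -> (dead,v1)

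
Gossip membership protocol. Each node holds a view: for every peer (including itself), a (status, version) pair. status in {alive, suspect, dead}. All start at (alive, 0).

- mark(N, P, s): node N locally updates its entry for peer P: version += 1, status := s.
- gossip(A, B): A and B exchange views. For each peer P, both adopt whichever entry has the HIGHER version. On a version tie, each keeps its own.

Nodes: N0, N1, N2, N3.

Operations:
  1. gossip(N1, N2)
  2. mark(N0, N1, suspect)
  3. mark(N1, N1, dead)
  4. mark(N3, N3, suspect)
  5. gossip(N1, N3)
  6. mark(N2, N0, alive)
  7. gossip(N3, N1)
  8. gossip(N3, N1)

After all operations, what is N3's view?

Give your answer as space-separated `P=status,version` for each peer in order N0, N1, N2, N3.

Op 1: gossip N1<->N2 -> N1.N0=(alive,v0) N1.N1=(alive,v0) N1.N2=(alive,v0) N1.N3=(alive,v0) | N2.N0=(alive,v0) N2.N1=(alive,v0) N2.N2=(alive,v0) N2.N3=(alive,v0)
Op 2: N0 marks N1=suspect -> (suspect,v1)
Op 3: N1 marks N1=dead -> (dead,v1)
Op 4: N3 marks N3=suspect -> (suspect,v1)
Op 5: gossip N1<->N3 -> N1.N0=(alive,v0) N1.N1=(dead,v1) N1.N2=(alive,v0) N1.N3=(suspect,v1) | N3.N0=(alive,v0) N3.N1=(dead,v1) N3.N2=(alive,v0) N3.N3=(suspect,v1)
Op 6: N2 marks N0=alive -> (alive,v1)
Op 7: gossip N3<->N1 -> N3.N0=(alive,v0) N3.N1=(dead,v1) N3.N2=(alive,v0) N3.N3=(suspect,v1) | N1.N0=(alive,v0) N1.N1=(dead,v1) N1.N2=(alive,v0) N1.N3=(suspect,v1)
Op 8: gossip N3<->N1 -> N3.N0=(alive,v0) N3.N1=(dead,v1) N3.N2=(alive,v0) N3.N3=(suspect,v1) | N1.N0=(alive,v0) N1.N1=(dead,v1) N1.N2=(alive,v0) N1.N3=(suspect,v1)

Answer: N0=alive,0 N1=dead,1 N2=alive,0 N3=suspect,1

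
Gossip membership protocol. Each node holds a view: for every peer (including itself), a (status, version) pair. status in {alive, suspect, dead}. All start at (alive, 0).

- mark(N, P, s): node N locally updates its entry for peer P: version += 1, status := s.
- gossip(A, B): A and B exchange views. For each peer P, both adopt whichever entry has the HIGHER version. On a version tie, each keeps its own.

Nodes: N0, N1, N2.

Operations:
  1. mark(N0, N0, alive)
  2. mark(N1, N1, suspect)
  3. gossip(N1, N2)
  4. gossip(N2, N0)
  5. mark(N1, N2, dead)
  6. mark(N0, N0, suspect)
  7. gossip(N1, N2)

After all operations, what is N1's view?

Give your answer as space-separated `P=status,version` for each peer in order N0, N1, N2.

Answer: N0=alive,1 N1=suspect,1 N2=dead,1

Derivation:
Op 1: N0 marks N0=alive -> (alive,v1)
Op 2: N1 marks N1=suspect -> (suspect,v1)
Op 3: gossip N1<->N2 -> N1.N0=(alive,v0) N1.N1=(suspect,v1) N1.N2=(alive,v0) | N2.N0=(alive,v0) N2.N1=(suspect,v1) N2.N2=(alive,v0)
Op 4: gossip N2<->N0 -> N2.N0=(alive,v1) N2.N1=(suspect,v1) N2.N2=(alive,v0) | N0.N0=(alive,v1) N0.N1=(suspect,v1) N0.N2=(alive,v0)
Op 5: N1 marks N2=dead -> (dead,v1)
Op 6: N0 marks N0=suspect -> (suspect,v2)
Op 7: gossip N1<->N2 -> N1.N0=(alive,v1) N1.N1=(suspect,v1) N1.N2=(dead,v1) | N2.N0=(alive,v1) N2.N1=(suspect,v1) N2.N2=(dead,v1)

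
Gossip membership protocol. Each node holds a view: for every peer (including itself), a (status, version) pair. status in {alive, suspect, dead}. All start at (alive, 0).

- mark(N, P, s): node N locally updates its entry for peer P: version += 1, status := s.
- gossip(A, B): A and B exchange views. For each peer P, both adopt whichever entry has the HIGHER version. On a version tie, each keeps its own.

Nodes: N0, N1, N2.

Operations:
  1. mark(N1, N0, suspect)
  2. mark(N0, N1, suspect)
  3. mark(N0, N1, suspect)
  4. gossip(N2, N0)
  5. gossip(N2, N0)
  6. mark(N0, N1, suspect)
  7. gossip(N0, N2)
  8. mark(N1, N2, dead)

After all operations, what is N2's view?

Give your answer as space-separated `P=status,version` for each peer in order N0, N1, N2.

Op 1: N1 marks N0=suspect -> (suspect,v1)
Op 2: N0 marks N1=suspect -> (suspect,v1)
Op 3: N0 marks N1=suspect -> (suspect,v2)
Op 4: gossip N2<->N0 -> N2.N0=(alive,v0) N2.N1=(suspect,v2) N2.N2=(alive,v0) | N0.N0=(alive,v0) N0.N1=(suspect,v2) N0.N2=(alive,v0)
Op 5: gossip N2<->N0 -> N2.N0=(alive,v0) N2.N1=(suspect,v2) N2.N2=(alive,v0) | N0.N0=(alive,v0) N0.N1=(suspect,v2) N0.N2=(alive,v0)
Op 6: N0 marks N1=suspect -> (suspect,v3)
Op 7: gossip N0<->N2 -> N0.N0=(alive,v0) N0.N1=(suspect,v3) N0.N2=(alive,v0) | N2.N0=(alive,v0) N2.N1=(suspect,v3) N2.N2=(alive,v0)
Op 8: N1 marks N2=dead -> (dead,v1)

Answer: N0=alive,0 N1=suspect,3 N2=alive,0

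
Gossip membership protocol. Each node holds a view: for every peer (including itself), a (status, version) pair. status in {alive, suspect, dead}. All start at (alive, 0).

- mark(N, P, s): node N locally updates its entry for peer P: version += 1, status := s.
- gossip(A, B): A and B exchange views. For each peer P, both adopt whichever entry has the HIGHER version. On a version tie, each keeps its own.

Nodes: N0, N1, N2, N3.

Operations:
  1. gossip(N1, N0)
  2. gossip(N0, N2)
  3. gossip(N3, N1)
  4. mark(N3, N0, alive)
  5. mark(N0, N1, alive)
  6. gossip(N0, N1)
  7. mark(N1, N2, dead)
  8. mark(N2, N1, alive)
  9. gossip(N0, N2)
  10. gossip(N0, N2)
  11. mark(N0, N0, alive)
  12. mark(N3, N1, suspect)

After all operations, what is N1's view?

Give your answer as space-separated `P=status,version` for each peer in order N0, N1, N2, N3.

Op 1: gossip N1<->N0 -> N1.N0=(alive,v0) N1.N1=(alive,v0) N1.N2=(alive,v0) N1.N3=(alive,v0) | N0.N0=(alive,v0) N0.N1=(alive,v0) N0.N2=(alive,v0) N0.N3=(alive,v0)
Op 2: gossip N0<->N2 -> N0.N0=(alive,v0) N0.N1=(alive,v0) N0.N2=(alive,v0) N0.N3=(alive,v0) | N2.N0=(alive,v0) N2.N1=(alive,v0) N2.N2=(alive,v0) N2.N3=(alive,v0)
Op 3: gossip N3<->N1 -> N3.N0=(alive,v0) N3.N1=(alive,v0) N3.N2=(alive,v0) N3.N3=(alive,v0) | N1.N0=(alive,v0) N1.N1=(alive,v0) N1.N2=(alive,v0) N1.N3=(alive,v0)
Op 4: N3 marks N0=alive -> (alive,v1)
Op 5: N0 marks N1=alive -> (alive,v1)
Op 6: gossip N0<->N1 -> N0.N0=(alive,v0) N0.N1=(alive,v1) N0.N2=(alive,v0) N0.N3=(alive,v0) | N1.N0=(alive,v0) N1.N1=(alive,v1) N1.N2=(alive,v0) N1.N3=(alive,v0)
Op 7: N1 marks N2=dead -> (dead,v1)
Op 8: N2 marks N1=alive -> (alive,v1)
Op 9: gossip N0<->N2 -> N0.N0=(alive,v0) N0.N1=(alive,v1) N0.N2=(alive,v0) N0.N3=(alive,v0) | N2.N0=(alive,v0) N2.N1=(alive,v1) N2.N2=(alive,v0) N2.N3=(alive,v0)
Op 10: gossip N0<->N2 -> N0.N0=(alive,v0) N0.N1=(alive,v1) N0.N2=(alive,v0) N0.N3=(alive,v0) | N2.N0=(alive,v0) N2.N1=(alive,v1) N2.N2=(alive,v0) N2.N3=(alive,v0)
Op 11: N0 marks N0=alive -> (alive,v1)
Op 12: N3 marks N1=suspect -> (suspect,v1)

Answer: N0=alive,0 N1=alive,1 N2=dead,1 N3=alive,0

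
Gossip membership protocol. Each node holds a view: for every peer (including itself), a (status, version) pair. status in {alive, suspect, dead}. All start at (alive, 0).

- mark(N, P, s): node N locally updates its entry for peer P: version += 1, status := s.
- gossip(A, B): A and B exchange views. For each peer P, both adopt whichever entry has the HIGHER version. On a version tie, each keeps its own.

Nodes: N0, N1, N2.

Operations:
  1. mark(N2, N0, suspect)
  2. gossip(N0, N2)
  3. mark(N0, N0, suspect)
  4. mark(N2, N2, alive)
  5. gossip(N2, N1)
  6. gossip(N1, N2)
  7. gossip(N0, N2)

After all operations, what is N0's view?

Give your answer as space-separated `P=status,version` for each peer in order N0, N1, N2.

Answer: N0=suspect,2 N1=alive,0 N2=alive,1

Derivation:
Op 1: N2 marks N0=suspect -> (suspect,v1)
Op 2: gossip N0<->N2 -> N0.N0=(suspect,v1) N0.N1=(alive,v0) N0.N2=(alive,v0) | N2.N0=(suspect,v1) N2.N1=(alive,v0) N2.N2=(alive,v0)
Op 3: N0 marks N0=suspect -> (suspect,v2)
Op 4: N2 marks N2=alive -> (alive,v1)
Op 5: gossip N2<->N1 -> N2.N0=(suspect,v1) N2.N1=(alive,v0) N2.N2=(alive,v1) | N1.N0=(suspect,v1) N1.N1=(alive,v0) N1.N2=(alive,v1)
Op 6: gossip N1<->N2 -> N1.N0=(suspect,v1) N1.N1=(alive,v0) N1.N2=(alive,v1) | N2.N0=(suspect,v1) N2.N1=(alive,v0) N2.N2=(alive,v1)
Op 7: gossip N0<->N2 -> N0.N0=(suspect,v2) N0.N1=(alive,v0) N0.N2=(alive,v1) | N2.N0=(suspect,v2) N2.N1=(alive,v0) N2.N2=(alive,v1)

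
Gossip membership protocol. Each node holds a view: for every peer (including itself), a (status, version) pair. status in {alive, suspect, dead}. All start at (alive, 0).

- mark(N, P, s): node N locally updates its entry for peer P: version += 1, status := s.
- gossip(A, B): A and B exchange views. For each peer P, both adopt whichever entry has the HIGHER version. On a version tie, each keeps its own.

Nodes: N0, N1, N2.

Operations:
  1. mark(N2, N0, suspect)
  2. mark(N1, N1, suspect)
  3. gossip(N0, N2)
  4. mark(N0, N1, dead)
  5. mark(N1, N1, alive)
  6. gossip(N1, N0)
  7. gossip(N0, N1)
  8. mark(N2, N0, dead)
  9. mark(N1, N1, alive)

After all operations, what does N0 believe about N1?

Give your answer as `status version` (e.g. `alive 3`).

Answer: alive 2

Derivation:
Op 1: N2 marks N0=suspect -> (suspect,v1)
Op 2: N1 marks N1=suspect -> (suspect,v1)
Op 3: gossip N0<->N2 -> N0.N0=(suspect,v1) N0.N1=(alive,v0) N0.N2=(alive,v0) | N2.N0=(suspect,v1) N2.N1=(alive,v0) N2.N2=(alive,v0)
Op 4: N0 marks N1=dead -> (dead,v1)
Op 5: N1 marks N1=alive -> (alive,v2)
Op 6: gossip N1<->N0 -> N1.N0=(suspect,v1) N1.N1=(alive,v2) N1.N2=(alive,v0) | N0.N0=(suspect,v1) N0.N1=(alive,v2) N0.N2=(alive,v0)
Op 7: gossip N0<->N1 -> N0.N0=(suspect,v1) N0.N1=(alive,v2) N0.N2=(alive,v0) | N1.N0=(suspect,v1) N1.N1=(alive,v2) N1.N2=(alive,v0)
Op 8: N2 marks N0=dead -> (dead,v2)
Op 9: N1 marks N1=alive -> (alive,v3)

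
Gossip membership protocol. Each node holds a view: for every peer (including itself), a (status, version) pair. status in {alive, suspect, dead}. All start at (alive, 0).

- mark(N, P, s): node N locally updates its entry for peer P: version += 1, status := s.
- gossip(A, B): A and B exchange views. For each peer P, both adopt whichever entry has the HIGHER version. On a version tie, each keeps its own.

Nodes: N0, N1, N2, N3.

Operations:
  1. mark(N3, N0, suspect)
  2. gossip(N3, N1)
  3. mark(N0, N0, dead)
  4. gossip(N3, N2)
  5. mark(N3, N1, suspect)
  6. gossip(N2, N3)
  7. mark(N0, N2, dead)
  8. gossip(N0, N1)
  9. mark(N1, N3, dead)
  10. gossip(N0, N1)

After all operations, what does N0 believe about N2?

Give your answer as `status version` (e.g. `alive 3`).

Op 1: N3 marks N0=suspect -> (suspect,v1)
Op 2: gossip N3<->N1 -> N3.N0=(suspect,v1) N3.N1=(alive,v0) N3.N2=(alive,v0) N3.N3=(alive,v0) | N1.N0=(suspect,v1) N1.N1=(alive,v0) N1.N2=(alive,v0) N1.N3=(alive,v0)
Op 3: N0 marks N0=dead -> (dead,v1)
Op 4: gossip N3<->N2 -> N3.N0=(suspect,v1) N3.N1=(alive,v0) N3.N2=(alive,v0) N3.N3=(alive,v0) | N2.N0=(suspect,v1) N2.N1=(alive,v0) N2.N2=(alive,v0) N2.N3=(alive,v0)
Op 5: N3 marks N1=suspect -> (suspect,v1)
Op 6: gossip N2<->N3 -> N2.N0=(suspect,v1) N2.N1=(suspect,v1) N2.N2=(alive,v0) N2.N3=(alive,v0) | N3.N0=(suspect,v1) N3.N1=(suspect,v1) N3.N2=(alive,v0) N3.N3=(alive,v0)
Op 7: N0 marks N2=dead -> (dead,v1)
Op 8: gossip N0<->N1 -> N0.N0=(dead,v1) N0.N1=(alive,v0) N0.N2=(dead,v1) N0.N3=(alive,v0) | N1.N0=(suspect,v1) N1.N1=(alive,v0) N1.N2=(dead,v1) N1.N3=(alive,v0)
Op 9: N1 marks N3=dead -> (dead,v1)
Op 10: gossip N0<->N1 -> N0.N0=(dead,v1) N0.N1=(alive,v0) N0.N2=(dead,v1) N0.N3=(dead,v1) | N1.N0=(suspect,v1) N1.N1=(alive,v0) N1.N2=(dead,v1) N1.N3=(dead,v1)

Answer: dead 1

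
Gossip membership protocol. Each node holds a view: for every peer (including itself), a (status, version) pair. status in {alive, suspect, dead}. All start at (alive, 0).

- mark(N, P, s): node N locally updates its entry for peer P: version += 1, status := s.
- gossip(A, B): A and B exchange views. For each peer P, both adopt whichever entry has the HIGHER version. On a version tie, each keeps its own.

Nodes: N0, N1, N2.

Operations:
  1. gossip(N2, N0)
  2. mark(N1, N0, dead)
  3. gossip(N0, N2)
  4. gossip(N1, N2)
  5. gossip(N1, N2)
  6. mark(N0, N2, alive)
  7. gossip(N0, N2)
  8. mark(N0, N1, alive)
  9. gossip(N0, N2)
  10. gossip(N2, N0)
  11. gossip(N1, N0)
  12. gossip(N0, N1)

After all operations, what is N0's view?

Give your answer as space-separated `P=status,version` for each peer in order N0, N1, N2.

Op 1: gossip N2<->N0 -> N2.N0=(alive,v0) N2.N1=(alive,v0) N2.N2=(alive,v0) | N0.N0=(alive,v0) N0.N1=(alive,v0) N0.N2=(alive,v0)
Op 2: N1 marks N0=dead -> (dead,v1)
Op 3: gossip N0<->N2 -> N0.N0=(alive,v0) N0.N1=(alive,v0) N0.N2=(alive,v0) | N2.N0=(alive,v0) N2.N1=(alive,v0) N2.N2=(alive,v0)
Op 4: gossip N1<->N2 -> N1.N0=(dead,v1) N1.N1=(alive,v0) N1.N2=(alive,v0) | N2.N0=(dead,v1) N2.N1=(alive,v0) N2.N2=(alive,v0)
Op 5: gossip N1<->N2 -> N1.N0=(dead,v1) N1.N1=(alive,v0) N1.N2=(alive,v0) | N2.N0=(dead,v1) N2.N1=(alive,v0) N2.N2=(alive,v0)
Op 6: N0 marks N2=alive -> (alive,v1)
Op 7: gossip N0<->N2 -> N0.N0=(dead,v1) N0.N1=(alive,v0) N0.N2=(alive,v1) | N2.N0=(dead,v1) N2.N1=(alive,v0) N2.N2=(alive,v1)
Op 8: N0 marks N1=alive -> (alive,v1)
Op 9: gossip N0<->N2 -> N0.N0=(dead,v1) N0.N1=(alive,v1) N0.N2=(alive,v1) | N2.N0=(dead,v1) N2.N1=(alive,v1) N2.N2=(alive,v1)
Op 10: gossip N2<->N0 -> N2.N0=(dead,v1) N2.N1=(alive,v1) N2.N2=(alive,v1) | N0.N0=(dead,v1) N0.N1=(alive,v1) N0.N2=(alive,v1)
Op 11: gossip N1<->N0 -> N1.N0=(dead,v1) N1.N1=(alive,v1) N1.N2=(alive,v1) | N0.N0=(dead,v1) N0.N1=(alive,v1) N0.N2=(alive,v1)
Op 12: gossip N0<->N1 -> N0.N0=(dead,v1) N0.N1=(alive,v1) N0.N2=(alive,v1) | N1.N0=(dead,v1) N1.N1=(alive,v1) N1.N2=(alive,v1)

Answer: N0=dead,1 N1=alive,1 N2=alive,1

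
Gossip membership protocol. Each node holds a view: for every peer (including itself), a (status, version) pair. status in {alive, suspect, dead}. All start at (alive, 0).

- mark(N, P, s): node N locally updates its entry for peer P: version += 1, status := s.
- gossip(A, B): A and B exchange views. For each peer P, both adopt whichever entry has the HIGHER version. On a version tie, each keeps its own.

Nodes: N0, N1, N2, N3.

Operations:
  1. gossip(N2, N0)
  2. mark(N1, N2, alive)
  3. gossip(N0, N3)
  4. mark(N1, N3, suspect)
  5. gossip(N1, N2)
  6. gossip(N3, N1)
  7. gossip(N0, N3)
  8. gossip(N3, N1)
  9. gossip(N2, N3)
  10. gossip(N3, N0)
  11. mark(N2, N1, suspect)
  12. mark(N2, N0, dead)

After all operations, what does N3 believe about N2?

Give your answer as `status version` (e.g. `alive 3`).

Op 1: gossip N2<->N0 -> N2.N0=(alive,v0) N2.N1=(alive,v0) N2.N2=(alive,v0) N2.N3=(alive,v0) | N0.N0=(alive,v0) N0.N1=(alive,v0) N0.N2=(alive,v0) N0.N3=(alive,v0)
Op 2: N1 marks N2=alive -> (alive,v1)
Op 3: gossip N0<->N3 -> N0.N0=(alive,v0) N0.N1=(alive,v0) N0.N2=(alive,v0) N0.N3=(alive,v0) | N3.N0=(alive,v0) N3.N1=(alive,v0) N3.N2=(alive,v0) N3.N3=(alive,v0)
Op 4: N1 marks N3=suspect -> (suspect,v1)
Op 5: gossip N1<->N2 -> N1.N0=(alive,v0) N1.N1=(alive,v0) N1.N2=(alive,v1) N1.N3=(suspect,v1) | N2.N0=(alive,v0) N2.N1=(alive,v0) N2.N2=(alive,v1) N2.N3=(suspect,v1)
Op 6: gossip N3<->N1 -> N3.N0=(alive,v0) N3.N1=(alive,v0) N3.N2=(alive,v1) N3.N3=(suspect,v1) | N1.N0=(alive,v0) N1.N1=(alive,v0) N1.N2=(alive,v1) N1.N3=(suspect,v1)
Op 7: gossip N0<->N3 -> N0.N0=(alive,v0) N0.N1=(alive,v0) N0.N2=(alive,v1) N0.N3=(suspect,v1) | N3.N0=(alive,v0) N3.N1=(alive,v0) N3.N2=(alive,v1) N3.N3=(suspect,v1)
Op 8: gossip N3<->N1 -> N3.N0=(alive,v0) N3.N1=(alive,v0) N3.N2=(alive,v1) N3.N3=(suspect,v1) | N1.N0=(alive,v0) N1.N1=(alive,v0) N1.N2=(alive,v1) N1.N3=(suspect,v1)
Op 9: gossip N2<->N3 -> N2.N0=(alive,v0) N2.N1=(alive,v0) N2.N2=(alive,v1) N2.N3=(suspect,v1) | N3.N0=(alive,v0) N3.N1=(alive,v0) N3.N2=(alive,v1) N3.N3=(suspect,v1)
Op 10: gossip N3<->N0 -> N3.N0=(alive,v0) N3.N1=(alive,v0) N3.N2=(alive,v1) N3.N3=(suspect,v1) | N0.N0=(alive,v0) N0.N1=(alive,v0) N0.N2=(alive,v1) N0.N3=(suspect,v1)
Op 11: N2 marks N1=suspect -> (suspect,v1)
Op 12: N2 marks N0=dead -> (dead,v1)

Answer: alive 1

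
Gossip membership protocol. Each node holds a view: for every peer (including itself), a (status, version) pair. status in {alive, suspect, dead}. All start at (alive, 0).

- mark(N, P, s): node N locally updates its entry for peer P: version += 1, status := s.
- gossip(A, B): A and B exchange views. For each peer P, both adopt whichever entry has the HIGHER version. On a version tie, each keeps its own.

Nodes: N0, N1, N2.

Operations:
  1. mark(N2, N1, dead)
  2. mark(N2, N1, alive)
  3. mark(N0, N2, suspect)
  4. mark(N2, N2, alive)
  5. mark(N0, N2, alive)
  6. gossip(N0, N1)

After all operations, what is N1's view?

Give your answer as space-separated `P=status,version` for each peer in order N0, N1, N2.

Op 1: N2 marks N1=dead -> (dead,v1)
Op 2: N2 marks N1=alive -> (alive,v2)
Op 3: N0 marks N2=suspect -> (suspect,v1)
Op 4: N2 marks N2=alive -> (alive,v1)
Op 5: N0 marks N2=alive -> (alive,v2)
Op 6: gossip N0<->N1 -> N0.N0=(alive,v0) N0.N1=(alive,v0) N0.N2=(alive,v2) | N1.N0=(alive,v0) N1.N1=(alive,v0) N1.N2=(alive,v2)

Answer: N0=alive,0 N1=alive,0 N2=alive,2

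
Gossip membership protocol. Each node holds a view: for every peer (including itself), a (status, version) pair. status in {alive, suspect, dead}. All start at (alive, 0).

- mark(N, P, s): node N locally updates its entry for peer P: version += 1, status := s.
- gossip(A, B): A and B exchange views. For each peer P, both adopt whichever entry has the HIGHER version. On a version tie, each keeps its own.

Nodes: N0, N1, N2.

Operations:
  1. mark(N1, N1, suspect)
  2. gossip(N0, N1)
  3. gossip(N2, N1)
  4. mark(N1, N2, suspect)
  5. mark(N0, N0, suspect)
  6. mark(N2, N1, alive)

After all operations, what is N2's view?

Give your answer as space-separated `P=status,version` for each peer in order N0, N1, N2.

Answer: N0=alive,0 N1=alive,2 N2=alive,0

Derivation:
Op 1: N1 marks N1=suspect -> (suspect,v1)
Op 2: gossip N0<->N1 -> N0.N0=(alive,v0) N0.N1=(suspect,v1) N0.N2=(alive,v0) | N1.N0=(alive,v0) N1.N1=(suspect,v1) N1.N2=(alive,v0)
Op 3: gossip N2<->N1 -> N2.N0=(alive,v0) N2.N1=(suspect,v1) N2.N2=(alive,v0) | N1.N0=(alive,v0) N1.N1=(suspect,v1) N1.N2=(alive,v0)
Op 4: N1 marks N2=suspect -> (suspect,v1)
Op 5: N0 marks N0=suspect -> (suspect,v1)
Op 6: N2 marks N1=alive -> (alive,v2)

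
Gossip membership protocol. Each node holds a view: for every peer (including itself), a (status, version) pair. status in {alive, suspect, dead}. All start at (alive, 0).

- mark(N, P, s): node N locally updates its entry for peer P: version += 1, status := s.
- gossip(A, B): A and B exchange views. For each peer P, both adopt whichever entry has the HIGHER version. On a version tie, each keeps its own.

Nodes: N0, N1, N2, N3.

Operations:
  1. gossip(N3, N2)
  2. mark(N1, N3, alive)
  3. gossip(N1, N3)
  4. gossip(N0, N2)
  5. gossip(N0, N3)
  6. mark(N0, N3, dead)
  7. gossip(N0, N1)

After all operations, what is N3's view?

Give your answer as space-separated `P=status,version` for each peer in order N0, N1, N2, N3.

Answer: N0=alive,0 N1=alive,0 N2=alive,0 N3=alive,1

Derivation:
Op 1: gossip N3<->N2 -> N3.N0=(alive,v0) N3.N1=(alive,v0) N3.N2=(alive,v0) N3.N3=(alive,v0) | N2.N0=(alive,v0) N2.N1=(alive,v0) N2.N2=(alive,v0) N2.N3=(alive,v0)
Op 2: N1 marks N3=alive -> (alive,v1)
Op 3: gossip N1<->N3 -> N1.N0=(alive,v0) N1.N1=(alive,v0) N1.N2=(alive,v0) N1.N3=(alive,v1) | N3.N0=(alive,v0) N3.N1=(alive,v0) N3.N2=(alive,v0) N3.N3=(alive,v1)
Op 4: gossip N0<->N2 -> N0.N0=(alive,v0) N0.N1=(alive,v0) N0.N2=(alive,v0) N0.N3=(alive,v0) | N2.N0=(alive,v0) N2.N1=(alive,v0) N2.N2=(alive,v0) N2.N3=(alive,v0)
Op 5: gossip N0<->N3 -> N0.N0=(alive,v0) N0.N1=(alive,v0) N0.N2=(alive,v0) N0.N3=(alive,v1) | N3.N0=(alive,v0) N3.N1=(alive,v0) N3.N2=(alive,v0) N3.N3=(alive,v1)
Op 6: N0 marks N3=dead -> (dead,v2)
Op 7: gossip N0<->N1 -> N0.N0=(alive,v0) N0.N1=(alive,v0) N0.N2=(alive,v0) N0.N3=(dead,v2) | N1.N0=(alive,v0) N1.N1=(alive,v0) N1.N2=(alive,v0) N1.N3=(dead,v2)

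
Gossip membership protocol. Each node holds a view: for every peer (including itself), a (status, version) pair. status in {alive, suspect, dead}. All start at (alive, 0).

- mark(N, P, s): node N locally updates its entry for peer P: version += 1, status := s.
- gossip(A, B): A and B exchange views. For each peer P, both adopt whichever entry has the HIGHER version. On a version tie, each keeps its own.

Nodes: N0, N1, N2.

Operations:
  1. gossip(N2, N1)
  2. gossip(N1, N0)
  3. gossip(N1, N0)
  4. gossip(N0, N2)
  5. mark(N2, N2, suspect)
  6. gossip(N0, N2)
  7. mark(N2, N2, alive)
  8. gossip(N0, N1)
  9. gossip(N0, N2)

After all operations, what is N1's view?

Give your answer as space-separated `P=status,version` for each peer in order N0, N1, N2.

Op 1: gossip N2<->N1 -> N2.N0=(alive,v0) N2.N1=(alive,v0) N2.N2=(alive,v0) | N1.N0=(alive,v0) N1.N1=(alive,v0) N1.N2=(alive,v0)
Op 2: gossip N1<->N0 -> N1.N0=(alive,v0) N1.N1=(alive,v0) N1.N2=(alive,v0) | N0.N0=(alive,v0) N0.N1=(alive,v0) N0.N2=(alive,v0)
Op 3: gossip N1<->N0 -> N1.N0=(alive,v0) N1.N1=(alive,v0) N1.N2=(alive,v0) | N0.N0=(alive,v0) N0.N1=(alive,v0) N0.N2=(alive,v0)
Op 4: gossip N0<->N2 -> N0.N0=(alive,v0) N0.N1=(alive,v0) N0.N2=(alive,v0) | N2.N0=(alive,v0) N2.N1=(alive,v0) N2.N2=(alive,v0)
Op 5: N2 marks N2=suspect -> (suspect,v1)
Op 6: gossip N0<->N2 -> N0.N0=(alive,v0) N0.N1=(alive,v0) N0.N2=(suspect,v1) | N2.N0=(alive,v0) N2.N1=(alive,v0) N2.N2=(suspect,v1)
Op 7: N2 marks N2=alive -> (alive,v2)
Op 8: gossip N0<->N1 -> N0.N0=(alive,v0) N0.N1=(alive,v0) N0.N2=(suspect,v1) | N1.N0=(alive,v0) N1.N1=(alive,v0) N1.N2=(suspect,v1)
Op 9: gossip N0<->N2 -> N0.N0=(alive,v0) N0.N1=(alive,v0) N0.N2=(alive,v2) | N2.N0=(alive,v0) N2.N1=(alive,v0) N2.N2=(alive,v2)

Answer: N0=alive,0 N1=alive,0 N2=suspect,1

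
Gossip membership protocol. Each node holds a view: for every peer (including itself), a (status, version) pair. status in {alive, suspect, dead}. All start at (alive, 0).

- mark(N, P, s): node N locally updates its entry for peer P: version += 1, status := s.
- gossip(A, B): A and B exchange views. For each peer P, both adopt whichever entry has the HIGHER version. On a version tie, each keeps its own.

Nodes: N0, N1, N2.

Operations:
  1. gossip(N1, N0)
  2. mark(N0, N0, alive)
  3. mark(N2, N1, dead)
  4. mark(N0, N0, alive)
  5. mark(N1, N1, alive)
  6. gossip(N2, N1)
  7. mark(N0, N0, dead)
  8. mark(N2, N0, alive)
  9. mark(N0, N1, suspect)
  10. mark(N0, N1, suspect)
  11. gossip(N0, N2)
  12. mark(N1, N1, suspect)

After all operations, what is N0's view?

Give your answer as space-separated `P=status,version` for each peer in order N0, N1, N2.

Op 1: gossip N1<->N0 -> N1.N0=(alive,v0) N1.N1=(alive,v0) N1.N2=(alive,v0) | N0.N0=(alive,v0) N0.N1=(alive,v0) N0.N2=(alive,v0)
Op 2: N0 marks N0=alive -> (alive,v1)
Op 3: N2 marks N1=dead -> (dead,v1)
Op 4: N0 marks N0=alive -> (alive,v2)
Op 5: N1 marks N1=alive -> (alive,v1)
Op 6: gossip N2<->N1 -> N2.N0=(alive,v0) N2.N1=(dead,v1) N2.N2=(alive,v0) | N1.N0=(alive,v0) N1.N1=(alive,v1) N1.N2=(alive,v0)
Op 7: N0 marks N0=dead -> (dead,v3)
Op 8: N2 marks N0=alive -> (alive,v1)
Op 9: N0 marks N1=suspect -> (suspect,v1)
Op 10: N0 marks N1=suspect -> (suspect,v2)
Op 11: gossip N0<->N2 -> N0.N0=(dead,v3) N0.N1=(suspect,v2) N0.N2=(alive,v0) | N2.N0=(dead,v3) N2.N1=(suspect,v2) N2.N2=(alive,v0)
Op 12: N1 marks N1=suspect -> (suspect,v2)

Answer: N0=dead,3 N1=suspect,2 N2=alive,0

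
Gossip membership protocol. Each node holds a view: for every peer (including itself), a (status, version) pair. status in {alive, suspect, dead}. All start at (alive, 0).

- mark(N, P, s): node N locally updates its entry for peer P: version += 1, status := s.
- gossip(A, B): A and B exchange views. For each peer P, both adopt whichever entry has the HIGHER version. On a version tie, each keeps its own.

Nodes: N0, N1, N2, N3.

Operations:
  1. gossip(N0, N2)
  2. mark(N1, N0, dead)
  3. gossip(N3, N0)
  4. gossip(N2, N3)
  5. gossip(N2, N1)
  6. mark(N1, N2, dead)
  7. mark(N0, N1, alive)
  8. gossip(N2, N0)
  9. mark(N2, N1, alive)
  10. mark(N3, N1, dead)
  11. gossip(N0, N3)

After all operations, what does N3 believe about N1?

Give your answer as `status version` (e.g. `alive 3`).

Op 1: gossip N0<->N2 -> N0.N0=(alive,v0) N0.N1=(alive,v0) N0.N2=(alive,v0) N0.N3=(alive,v0) | N2.N0=(alive,v0) N2.N1=(alive,v0) N2.N2=(alive,v0) N2.N3=(alive,v0)
Op 2: N1 marks N0=dead -> (dead,v1)
Op 3: gossip N3<->N0 -> N3.N0=(alive,v0) N3.N1=(alive,v0) N3.N2=(alive,v0) N3.N3=(alive,v0) | N0.N0=(alive,v0) N0.N1=(alive,v0) N0.N2=(alive,v0) N0.N3=(alive,v0)
Op 4: gossip N2<->N3 -> N2.N0=(alive,v0) N2.N1=(alive,v0) N2.N2=(alive,v0) N2.N3=(alive,v0) | N3.N0=(alive,v0) N3.N1=(alive,v0) N3.N2=(alive,v0) N3.N3=(alive,v0)
Op 5: gossip N2<->N1 -> N2.N0=(dead,v1) N2.N1=(alive,v0) N2.N2=(alive,v0) N2.N3=(alive,v0) | N1.N0=(dead,v1) N1.N1=(alive,v0) N1.N2=(alive,v0) N1.N3=(alive,v0)
Op 6: N1 marks N2=dead -> (dead,v1)
Op 7: N0 marks N1=alive -> (alive,v1)
Op 8: gossip N2<->N0 -> N2.N0=(dead,v1) N2.N1=(alive,v1) N2.N2=(alive,v0) N2.N3=(alive,v0) | N0.N0=(dead,v1) N0.N1=(alive,v1) N0.N2=(alive,v0) N0.N3=(alive,v0)
Op 9: N2 marks N1=alive -> (alive,v2)
Op 10: N3 marks N1=dead -> (dead,v1)
Op 11: gossip N0<->N3 -> N0.N0=(dead,v1) N0.N1=(alive,v1) N0.N2=(alive,v0) N0.N3=(alive,v0) | N3.N0=(dead,v1) N3.N1=(dead,v1) N3.N2=(alive,v0) N3.N3=(alive,v0)

Answer: dead 1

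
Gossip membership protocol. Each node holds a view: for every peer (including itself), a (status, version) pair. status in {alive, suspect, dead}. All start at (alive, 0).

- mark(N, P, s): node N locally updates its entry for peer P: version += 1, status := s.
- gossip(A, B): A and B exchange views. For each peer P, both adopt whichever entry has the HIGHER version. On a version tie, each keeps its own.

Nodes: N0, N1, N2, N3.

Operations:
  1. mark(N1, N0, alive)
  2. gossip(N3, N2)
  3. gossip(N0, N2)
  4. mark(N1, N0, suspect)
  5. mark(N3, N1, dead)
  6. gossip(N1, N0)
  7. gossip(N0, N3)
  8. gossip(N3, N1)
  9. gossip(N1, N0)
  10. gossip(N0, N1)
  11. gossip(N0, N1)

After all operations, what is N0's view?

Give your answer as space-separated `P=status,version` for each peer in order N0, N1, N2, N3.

Answer: N0=suspect,2 N1=dead,1 N2=alive,0 N3=alive,0

Derivation:
Op 1: N1 marks N0=alive -> (alive,v1)
Op 2: gossip N3<->N2 -> N3.N0=(alive,v0) N3.N1=(alive,v0) N3.N2=(alive,v0) N3.N3=(alive,v0) | N2.N0=(alive,v0) N2.N1=(alive,v0) N2.N2=(alive,v0) N2.N3=(alive,v0)
Op 3: gossip N0<->N2 -> N0.N0=(alive,v0) N0.N1=(alive,v0) N0.N2=(alive,v0) N0.N3=(alive,v0) | N2.N0=(alive,v0) N2.N1=(alive,v0) N2.N2=(alive,v0) N2.N3=(alive,v0)
Op 4: N1 marks N0=suspect -> (suspect,v2)
Op 5: N3 marks N1=dead -> (dead,v1)
Op 6: gossip N1<->N0 -> N1.N0=(suspect,v2) N1.N1=(alive,v0) N1.N2=(alive,v0) N1.N3=(alive,v0) | N0.N0=(suspect,v2) N0.N1=(alive,v0) N0.N2=(alive,v0) N0.N3=(alive,v0)
Op 7: gossip N0<->N3 -> N0.N0=(suspect,v2) N0.N1=(dead,v1) N0.N2=(alive,v0) N0.N3=(alive,v0) | N3.N0=(suspect,v2) N3.N1=(dead,v1) N3.N2=(alive,v0) N3.N3=(alive,v0)
Op 8: gossip N3<->N1 -> N3.N0=(suspect,v2) N3.N1=(dead,v1) N3.N2=(alive,v0) N3.N3=(alive,v0) | N1.N0=(suspect,v2) N1.N1=(dead,v1) N1.N2=(alive,v0) N1.N3=(alive,v0)
Op 9: gossip N1<->N0 -> N1.N0=(suspect,v2) N1.N1=(dead,v1) N1.N2=(alive,v0) N1.N3=(alive,v0) | N0.N0=(suspect,v2) N0.N1=(dead,v1) N0.N2=(alive,v0) N0.N3=(alive,v0)
Op 10: gossip N0<->N1 -> N0.N0=(suspect,v2) N0.N1=(dead,v1) N0.N2=(alive,v0) N0.N3=(alive,v0) | N1.N0=(suspect,v2) N1.N1=(dead,v1) N1.N2=(alive,v0) N1.N3=(alive,v0)
Op 11: gossip N0<->N1 -> N0.N0=(suspect,v2) N0.N1=(dead,v1) N0.N2=(alive,v0) N0.N3=(alive,v0) | N1.N0=(suspect,v2) N1.N1=(dead,v1) N1.N2=(alive,v0) N1.N3=(alive,v0)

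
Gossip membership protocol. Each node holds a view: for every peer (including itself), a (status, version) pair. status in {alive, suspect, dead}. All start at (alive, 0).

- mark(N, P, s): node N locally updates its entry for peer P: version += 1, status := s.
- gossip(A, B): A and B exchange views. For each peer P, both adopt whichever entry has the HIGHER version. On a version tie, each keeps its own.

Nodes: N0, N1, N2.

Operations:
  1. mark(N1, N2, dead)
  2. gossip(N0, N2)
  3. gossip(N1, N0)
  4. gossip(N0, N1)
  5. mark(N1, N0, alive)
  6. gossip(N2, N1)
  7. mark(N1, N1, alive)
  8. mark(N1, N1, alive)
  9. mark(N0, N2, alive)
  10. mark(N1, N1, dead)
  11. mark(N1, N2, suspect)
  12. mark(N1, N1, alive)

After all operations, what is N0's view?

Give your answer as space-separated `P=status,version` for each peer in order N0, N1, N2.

Answer: N0=alive,0 N1=alive,0 N2=alive,2

Derivation:
Op 1: N1 marks N2=dead -> (dead,v1)
Op 2: gossip N0<->N2 -> N0.N0=(alive,v0) N0.N1=(alive,v0) N0.N2=(alive,v0) | N2.N0=(alive,v0) N2.N1=(alive,v0) N2.N2=(alive,v0)
Op 3: gossip N1<->N0 -> N1.N0=(alive,v0) N1.N1=(alive,v0) N1.N2=(dead,v1) | N0.N0=(alive,v0) N0.N1=(alive,v0) N0.N2=(dead,v1)
Op 4: gossip N0<->N1 -> N0.N0=(alive,v0) N0.N1=(alive,v0) N0.N2=(dead,v1) | N1.N0=(alive,v0) N1.N1=(alive,v0) N1.N2=(dead,v1)
Op 5: N1 marks N0=alive -> (alive,v1)
Op 6: gossip N2<->N1 -> N2.N0=(alive,v1) N2.N1=(alive,v0) N2.N2=(dead,v1) | N1.N0=(alive,v1) N1.N1=(alive,v0) N1.N2=(dead,v1)
Op 7: N1 marks N1=alive -> (alive,v1)
Op 8: N1 marks N1=alive -> (alive,v2)
Op 9: N0 marks N2=alive -> (alive,v2)
Op 10: N1 marks N1=dead -> (dead,v3)
Op 11: N1 marks N2=suspect -> (suspect,v2)
Op 12: N1 marks N1=alive -> (alive,v4)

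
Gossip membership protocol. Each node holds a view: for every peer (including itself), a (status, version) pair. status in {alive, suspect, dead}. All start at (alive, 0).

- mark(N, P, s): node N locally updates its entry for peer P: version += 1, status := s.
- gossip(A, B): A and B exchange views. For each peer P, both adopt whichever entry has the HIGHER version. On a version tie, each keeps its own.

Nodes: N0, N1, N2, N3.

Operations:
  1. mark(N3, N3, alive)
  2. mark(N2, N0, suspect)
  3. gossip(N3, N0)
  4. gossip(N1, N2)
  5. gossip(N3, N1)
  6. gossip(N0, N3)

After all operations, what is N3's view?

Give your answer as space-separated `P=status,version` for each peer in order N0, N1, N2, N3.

Op 1: N3 marks N3=alive -> (alive,v1)
Op 2: N2 marks N0=suspect -> (suspect,v1)
Op 3: gossip N3<->N0 -> N3.N0=(alive,v0) N3.N1=(alive,v0) N3.N2=(alive,v0) N3.N3=(alive,v1) | N0.N0=(alive,v0) N0.N1=(alive,v0) N0.N2=(alive,v0) N0.N3=(alive,v1)
Op 4: gossip N1<->N2 -> N1.N0=(suspect,v1) N1.N1=(alive,v0) N1.N2=(alive,v0) N1.N3=(alive,v0) | N2.N0=(suspect,v1) N2.N1=(alive,v0) N2.N2=(alive,v0) N2.N3=(alive,v0)
Op 5: gossip N3<->N1 -> N3.N0=(suspect,v1) N3.N1=(alive,v0) N3.N2=(alive,v0) N3.N3=(alive,v1) | N1.N0=(suspect,v1) N1.N1=(alive,v0) N1.N2=(alive,v0) N1.N3=(alive,v1)
Op 6: gossip N0<->N3 -> N0.N0=(suspect,v1) N0.N1=(alive,v0) N0.N2=(alive,v0) N0.N3=(alive,v1) | N3.N0=(suspect,v1) N3.N1=(alive,v0) N3.N2=(alive,v0) N3.N3=(alive,v1)

Answer: N0=suspect,1 N1=alive,0 N2=alive,0 N3=alive,1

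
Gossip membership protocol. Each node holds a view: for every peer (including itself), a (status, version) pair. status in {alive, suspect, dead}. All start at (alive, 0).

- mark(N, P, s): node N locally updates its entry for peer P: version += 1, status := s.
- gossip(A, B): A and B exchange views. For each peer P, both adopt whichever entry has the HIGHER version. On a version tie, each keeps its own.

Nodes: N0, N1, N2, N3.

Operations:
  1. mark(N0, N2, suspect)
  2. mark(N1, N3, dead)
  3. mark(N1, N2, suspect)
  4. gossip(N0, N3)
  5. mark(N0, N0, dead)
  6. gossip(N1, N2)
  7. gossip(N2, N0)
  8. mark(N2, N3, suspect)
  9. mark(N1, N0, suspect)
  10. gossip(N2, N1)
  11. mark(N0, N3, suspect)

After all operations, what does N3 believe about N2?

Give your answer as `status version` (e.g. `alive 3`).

Answer: suspect 1

Derivation:
Op 1: N0 marks N2=suspect -> (suspect,v1)
Op 2: N1 marks N3=dead -> (dead,v1)
Op 3: N1 marks N2=suspect -> (suspect,v1)
Op 4: gossip N0<->N3 -> N0.N0=(alive,v0) N0.N1=(alive,v0) N0.N2=(suspect,v1) N0.N3=(alive,v0) | N3.N0=(alive,v0) N3.N1=(alive,v0) N3.N2=(suspect,v1) N3.N3=(alive,v0)
Op 5: N0 marks N0=dead -> (dead,v1)
Op 6: gossip N1<->N2 -> N1.N0=(alive,v0) N1.N1=(alive,v0) N1.N2=(suspect,v1) N1.N3=(dead,v1) | N2.N0=(alive,v0) N2.N1=(alive,v0) N2.N2=(suspect,v1) N2.N3=(dead,v1)
Op 7: gossip N2<->N0 -> N2.N0=(dead,v1) N2.N1=(alive,v0) N2.N2=(suspect,v1) N2.N3=(dead,v1) | N0.N0=(dead,v1) N0.N1=(alive,v0) N0.N2=(suspect,v1) N0.N3=(dead,v1)
Op 8: N2 marks N3=suspect -> (suspect,v2)
Op 9: N1 marks N0=suspect -> (suspect,v1)
Op 10: gossip N2<->N1 -> N2.N0=(dead,v1) N2.N1=(alive,v0) N2.N2=(suspect,v1) N2.N3=(suspect,v2) | N1.N0=(suspect,v1) N1.N1=(alive,v0) N1.N2=(suspect,v1) N1.N3=(suspect,v2)
Op 11: N0 marks N3=suspect -> (suspect,v2)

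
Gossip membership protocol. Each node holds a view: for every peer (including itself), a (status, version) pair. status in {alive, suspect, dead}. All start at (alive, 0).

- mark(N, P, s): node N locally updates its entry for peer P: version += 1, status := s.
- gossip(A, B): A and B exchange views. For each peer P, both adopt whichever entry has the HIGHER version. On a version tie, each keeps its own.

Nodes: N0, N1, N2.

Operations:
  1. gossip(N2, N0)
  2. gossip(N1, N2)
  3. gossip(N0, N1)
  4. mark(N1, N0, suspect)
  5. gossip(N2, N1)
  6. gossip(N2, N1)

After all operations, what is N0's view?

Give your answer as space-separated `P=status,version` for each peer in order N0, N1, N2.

Op 1: gossip N2<->N0 -> N2.N0=(alive,v0) N2.N1=(alive,v0) N2.N2=(alive,v0) | N0.N0=(alive,v0) N0.N1=(alive,v0) N0.N2=(alive,v0)
Op 2: gossip N1<->N2 -> N1.N0=(alive,v0) N1.N1=(alive,v0) N1.N2=(alive,v0) | N2.N0=(alive,v0) N2.N1=(alive,v0) N2.N2=(alive,v0)
Op 3: gossip N0<->N1 -> N0.N0=(alive,v0) N0.N1=(alive,v0) N0.N2=(alive,v0) | N1.N0=(alive,v0) N1.N1=(alive,v0) N1.N2=(alive,v0)
Op 4: N1 marks N0=suspect -> (suspect,v1)
Op 5: gossip N2<->N1 -> N2.N0=(suspect,v1) N2.N1=(alive,v0) N2.N2=(alive,v0) | N1.N0=(suspect,v1) N1.N1=(alive,v0) N1.N2=(alive,v0)
Op 6: gossip N2<->N1 -> N2.N0=(suspect,v1) N2.N1=(alive,v0) N2.N2=(alive,v0) | N1.N0=(suspect,v1) N1.N1=(alive,v0) N1.N2=(alive,v0)

Answer: N0=alive,0 N1=alive,0 N2=alive,0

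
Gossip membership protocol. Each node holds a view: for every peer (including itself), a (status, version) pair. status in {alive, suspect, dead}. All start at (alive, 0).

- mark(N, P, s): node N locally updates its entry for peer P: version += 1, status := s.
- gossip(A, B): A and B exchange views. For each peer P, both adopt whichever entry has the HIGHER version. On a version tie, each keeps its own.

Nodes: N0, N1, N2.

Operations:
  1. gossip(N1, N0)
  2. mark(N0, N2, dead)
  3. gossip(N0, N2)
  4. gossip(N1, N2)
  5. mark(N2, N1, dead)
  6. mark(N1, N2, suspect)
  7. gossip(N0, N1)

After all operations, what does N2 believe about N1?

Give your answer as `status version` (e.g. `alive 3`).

Op 1: gossip N1<->N0 -> N1.N0=(alive,v0) N1.N1=(alive,v0) N1.N2=(alive,v0) | N0.N0=(alive,v0) N0.N1=(alive,v0) N0.N2=(alive,v0)
Op 2: N0 marks N2=dead -> (dead,v1)
Op 3: gossip N0<->N2 -> N0.N0=(alive,v0) N0.N1=(alive,v0) N0.N2=(dead,v1) | N2.N0=(alive,v0) N2.N1=(alive,v0) N2.N2=(dead,v1)
Op 4: gossip N1<->N2 -> N1.N0=(alive,v0) N1.N1=(alive,v0) N1.N2=(dead,v1) | N2.N0=(alive,v0) N2.N1=(alive,v0) N2.N2=(dead,v1)
Op 5: N2 marks N1=dead -> (dead,v1)
Op 6: N1 marks N2=suspect -> (suspect,v2)
Op 7: gossip N0<->N1 -> N0.N0=(alive,v0) N0.N1=(alive,v0) N0.N2=(suspect,v2) | N1.N0=(alive,v0) N1.N1=(alive,v0) N1.N2=(suspect,v2)

Answer: dead 1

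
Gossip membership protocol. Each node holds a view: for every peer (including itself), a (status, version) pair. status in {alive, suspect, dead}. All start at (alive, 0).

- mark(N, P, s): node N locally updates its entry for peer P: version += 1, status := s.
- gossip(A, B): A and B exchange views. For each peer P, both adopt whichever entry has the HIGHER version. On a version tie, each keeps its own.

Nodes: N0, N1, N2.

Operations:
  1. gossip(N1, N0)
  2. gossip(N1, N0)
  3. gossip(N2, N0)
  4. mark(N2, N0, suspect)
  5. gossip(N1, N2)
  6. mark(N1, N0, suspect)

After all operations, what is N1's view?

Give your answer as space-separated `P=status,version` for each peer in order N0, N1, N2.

Op 1: gossip N1<->N0 -> N1.N0=(alive,v0) N1.N1=(alive,v0) N1.N2=(alive,v0) | N0.N0=(alive,v0) N0.N1=(alive,v0) N0.N2=(alive,v0)
Op 2: gossip N1<->N0 -> N1.N0=(alive,v0) N1.N1=(alive,v0) N1.N2=(alive,v0) | N0.N0=(alive,v0) N0.N1=(alive,v0) N0.N2=(alive,v0)
Op 3: gossip N2<->N0 -> N2.N0=(alive,v0) N2.N1=(alive,v0) N2.N2=(alive,v0) | N0.N0=(alive,v0) N0.N1=(alive,v0) N0.N2=(alive,v0)
Op 4: N2 marks N0=suspect -> (suspect,v1)
Op 5: gossip N1<->N2 -> N1.N0=(suspect,v1) N1.N1=(alive,v0) N1.N2=(alive,v0) | N2.N0=(suspect,v1) N2.N1=(alive,v0) N2.N2=(alive,v0)
Op 6: N1 marks N0=suspect -> (suspect,v2)

Answer: N0=suspect,2 N1=alive,0 N2=alive,0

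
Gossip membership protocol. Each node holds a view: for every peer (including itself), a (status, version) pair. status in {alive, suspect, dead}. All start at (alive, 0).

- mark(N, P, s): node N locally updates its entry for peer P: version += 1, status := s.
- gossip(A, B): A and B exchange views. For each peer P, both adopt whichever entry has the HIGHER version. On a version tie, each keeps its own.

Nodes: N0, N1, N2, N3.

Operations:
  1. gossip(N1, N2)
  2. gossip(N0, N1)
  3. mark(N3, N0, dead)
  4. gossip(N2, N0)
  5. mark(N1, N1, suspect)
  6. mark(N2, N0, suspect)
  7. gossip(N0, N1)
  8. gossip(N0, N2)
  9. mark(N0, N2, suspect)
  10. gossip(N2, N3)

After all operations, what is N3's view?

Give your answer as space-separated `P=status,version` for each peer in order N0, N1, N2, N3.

Answer: N0=dead,1 N1=suspect,1 N2=alive,0 N3=alive,0

Derivation:
Op 1: gossip N1<->N2 -> N1.N0=(alive,v0) N1.N1=(alive,v0) N1.N2=(alive,v0) N1.N3=(alive,v0) | N2.N0=(alive,v0) N2.N1=(alive,v0) N2.N2=(alive,v0) N2.N3=(alive,v0)
Op 2: gossip N0<->N1 -> N0.N0=(alive,v0) N0.N1=(alive,v0) N0.N2=(alive,v0) N0.N3=(alive,v0) | N1.N0=(alive,v0) N1.N1=(alive,v0) N1.N2=(alive,v0) N1.N3=(alive,v0)
Op 3: N3 marks N0=dead -> (dead,v1)
Op 4: gossip N2<->N0 -> N2.N0=(alive,v0) N2.N1=(alive,v0) N2.N2=(alive,v0) N2.N3=(alive,v0) | N0.N0=(alive,v0) N0.N1=(alive,v0) N0.N2=(alive,v0) N0.N3=(alive,v0)
Op 5: N1 marks N1=suspect -> (suspect,v1)
Op 6: N2 marks N0=suspect -> (suspect,v1)
Op 7: gossip N0<->N1 -> N0.N0=(alive,v0) N0.N1=(suspect,v1) N0.N2=(alive,v0) N0.N3=(alive,v0) | N1.N0=(alive,v0) N1.N1=(suspect,v1) N1.N2=(alive,v0) N1.N3=(alive,v0)
Op 8: gossip N0<->N2 -> N0.N0=(suspect,v1) N0.N1=(suspect,v1) N0.N2=(alive,v0) N0.N3=(alive,v0) | N2.N0=(suspect,v1) N2.N1=(suspect,v1) N2.N2=(alive,v0) N2.N3=(alive,v0)
Op 9: N0 marks N2=suspect -> (suspect,v1)
Op 10: gossip N2<->N3 -> N2.N0=(suspect,v1) N2.N1=(suspect,v1) N2.N2=(alive,v0) N2.N3=(alive,v0) | N3.N0=(dead,v1) N3.N1=(suspect,v1) N3.N2=(alive,v0) N3.N3=(alive,v0)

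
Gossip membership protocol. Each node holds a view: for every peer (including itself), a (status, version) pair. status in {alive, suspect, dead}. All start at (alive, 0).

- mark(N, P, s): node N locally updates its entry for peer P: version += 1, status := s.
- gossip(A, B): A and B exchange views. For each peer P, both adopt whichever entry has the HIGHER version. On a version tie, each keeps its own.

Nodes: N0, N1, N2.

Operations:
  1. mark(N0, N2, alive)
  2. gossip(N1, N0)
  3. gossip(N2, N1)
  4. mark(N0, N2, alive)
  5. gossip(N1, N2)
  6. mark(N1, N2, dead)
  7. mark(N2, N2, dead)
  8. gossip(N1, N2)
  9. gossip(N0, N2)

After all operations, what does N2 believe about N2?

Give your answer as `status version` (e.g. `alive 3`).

Op 1: N0 marks N2=alive -> (alive,v1)
Op 2: gossip N1<->N0 -> N1.N0=(alive,v0) N1.N1=(alive,v0) N1.N2=(alive,v1) | N0.N0=(alive,v0) N0.N1=(alive,v0) N0.N2=(alive,v1)
Op 3: gossip N2<->N1 -> N2.N0=(alive,v0) N2.N1=(alive,v0) N2.N2=(alive,v1) | N1.N0=(alive,v0) N1.N1=(alive,v0) N1.N2=(alive,v1)
Op 4: N0 marks N2=alive -> (alive,v2)
Op 5: gossip N1<->N2 -> N1.N0=(alive,v0) N1.N1=(alive,v0) N1.N2=(alive,v1) | N2.N0=(alive,v0) N2.N1=(alive,v0) N2.N2=(alive,v1)
Op 6: N1 marks N2=dead -> (dead,v2)
Op 7: N2 marks N2=dead -> (dead,v2)
Op 8: gossip N1<->N2 -> N1.N0=(alive,v0) N1.N1=(alive,v0) N1.N2=(dead,v2) | N2.N0=(alive,v0) N2.N1=(alive,v0) N2.N2=(dead,v2)
Op 9: gossip N0<->N2 -> N0.N0=(alive,v0) N0.N1=(alive,v0) N0.N2=(alive,v2) | N2.N0=(alive,v0) N2.N1=(alive,v0) N2.N2=(dead,v2)

Answer: dead 2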